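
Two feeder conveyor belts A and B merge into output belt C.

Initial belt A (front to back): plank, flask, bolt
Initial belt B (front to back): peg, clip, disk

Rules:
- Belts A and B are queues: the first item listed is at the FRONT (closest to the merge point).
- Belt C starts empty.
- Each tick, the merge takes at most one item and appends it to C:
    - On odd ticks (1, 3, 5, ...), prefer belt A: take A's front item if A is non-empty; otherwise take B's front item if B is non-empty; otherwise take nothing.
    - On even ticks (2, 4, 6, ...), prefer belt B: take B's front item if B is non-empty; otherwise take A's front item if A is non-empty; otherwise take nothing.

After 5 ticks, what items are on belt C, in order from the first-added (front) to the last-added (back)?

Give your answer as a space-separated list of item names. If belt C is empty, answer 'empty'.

Tick 1: prefer A, take plank from A; A=[flask,bolt] B=[peg,clip,disk] C=[plank]
Tick 2: prefer B, take peg from B; A=[flask,bolt] B=[clip,disk] C=[plank,peg]
Tick 3: prefer A, take flask from A; A=[bolt] B=[clip,disk] C=[plank,peg,flask]
Tick 4: prefer B, take clip from B; A=[bolt] B=[disk] C=[plank,peg,flask,clip]
Tick 5: prefer A, take bolt from A; A=[-] B=[disk] C=[plank,peg,flask,clip,bolt]

Answer: plank peg flask clip bolt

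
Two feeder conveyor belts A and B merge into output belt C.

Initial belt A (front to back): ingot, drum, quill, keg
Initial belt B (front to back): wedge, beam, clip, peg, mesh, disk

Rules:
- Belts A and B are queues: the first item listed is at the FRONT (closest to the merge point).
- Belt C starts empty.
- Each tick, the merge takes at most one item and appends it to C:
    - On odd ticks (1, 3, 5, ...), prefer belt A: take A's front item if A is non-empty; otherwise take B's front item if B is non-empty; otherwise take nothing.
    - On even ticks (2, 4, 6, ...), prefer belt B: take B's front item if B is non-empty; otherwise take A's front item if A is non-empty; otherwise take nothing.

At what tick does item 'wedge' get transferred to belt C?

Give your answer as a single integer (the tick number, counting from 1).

Tick 1: prefer A, take ingot from A; A=[drum,quill,keg] B=[wedge,beam,clip,peg,mesh,disk] C=[ingot]
Tick 2: prefer B, take wedge from B; A=[drum,quill,keg] B=[beam,clip,peg,mesh,disk] C=[ingot,wedge]

Answer: 2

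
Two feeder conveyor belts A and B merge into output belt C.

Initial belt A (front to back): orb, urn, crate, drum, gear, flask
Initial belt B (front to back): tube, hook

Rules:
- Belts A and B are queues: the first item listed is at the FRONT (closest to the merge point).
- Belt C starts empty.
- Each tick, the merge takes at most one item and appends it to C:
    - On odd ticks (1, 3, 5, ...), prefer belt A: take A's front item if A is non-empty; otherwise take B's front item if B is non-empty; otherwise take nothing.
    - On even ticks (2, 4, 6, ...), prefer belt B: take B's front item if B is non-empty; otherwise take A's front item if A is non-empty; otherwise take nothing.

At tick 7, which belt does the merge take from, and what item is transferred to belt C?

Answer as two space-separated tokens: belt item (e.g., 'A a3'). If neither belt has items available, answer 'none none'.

Answer: A gear

Derivation:
Tick 1: prefer A, take orb from A; A=[urn,crate,drum,gear,flask] B=[tube,hook] C=[orb]
Tick 2: prefer B, take tube from B; A=[urn,crate,drum,gear,flask] B=[hook] C=[orb,tube]
Tick 3: prefer A, take urn from A; A=[crate,drum,gear,flask] B=[hook] C=[orb,tube,urn]
Tick 4: prefer B, take hook from B; A=[crate,drum,gear,flask] B=[-] C=[orb,tube,urn,hook]
Tick 5: prefer A, take crate from A; A=[drum,gear,flask] B=[-] C=[orb,tube,urn,hook,crate]
Tick 6: prefer B, take drum from A; A=[gear,flask] B=[-] C=[orb,tube,urn,hook,crate,drum]
Tick 7: prefer A, take gear from A; A=[flask] B=[-] C=[orb,tube,urn,hook,crate,drum,gear]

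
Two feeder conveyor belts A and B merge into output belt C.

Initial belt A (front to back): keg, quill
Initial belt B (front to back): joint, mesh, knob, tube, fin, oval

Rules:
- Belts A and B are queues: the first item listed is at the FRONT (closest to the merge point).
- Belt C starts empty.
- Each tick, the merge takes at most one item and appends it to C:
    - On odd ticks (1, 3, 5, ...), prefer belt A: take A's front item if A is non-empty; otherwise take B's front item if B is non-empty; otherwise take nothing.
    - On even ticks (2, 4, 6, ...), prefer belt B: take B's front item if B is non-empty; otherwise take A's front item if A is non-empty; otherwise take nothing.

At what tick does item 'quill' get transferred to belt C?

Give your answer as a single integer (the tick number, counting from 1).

Tick 1: prefer A, take keg from A; A=[quill] B=[joint,mesh,knob,tube,fin,oval] C=[keg]
Tick 2: prefer B, take joint from B; A=[quill] B=[mesh,knob,tube,fin,oval] C=[keg,joint]
Tick 3: prefer A, take quill from A; A=[-] B=[mesh,knob,tube,fin,oval] C=[keg,joint,quill]

Answer: 3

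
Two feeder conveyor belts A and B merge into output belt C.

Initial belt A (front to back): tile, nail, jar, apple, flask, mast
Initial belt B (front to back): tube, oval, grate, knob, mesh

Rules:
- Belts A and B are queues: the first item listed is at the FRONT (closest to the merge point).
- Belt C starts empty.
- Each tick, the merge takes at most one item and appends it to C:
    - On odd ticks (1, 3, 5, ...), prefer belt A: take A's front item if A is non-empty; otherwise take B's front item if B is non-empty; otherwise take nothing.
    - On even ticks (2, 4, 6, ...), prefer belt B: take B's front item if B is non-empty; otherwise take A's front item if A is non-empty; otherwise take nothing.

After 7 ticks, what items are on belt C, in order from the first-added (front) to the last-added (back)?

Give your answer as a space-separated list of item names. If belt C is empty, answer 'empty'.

Answer: tile tube nail oval jar grate apple

Derivation:
Tick 1: prefer A, take tile from A; A=[nail,jar,apple,flask,mast] B=[tube,oval,grate,knob,mesh] C=[tile]
Tick 2: prefer B, take tube from B; A=[nail,jar,apple,flask,mast] B=[oval,grate,knob,mesh] C=[tile,tube]
Tick 3: prefer A, take nail from A; A=[jar,apple,flask,mast] B=[oval,grate,knob,mesh] C=[tile,tube,nail]
Tick 4: prefer B, take oval from B; A=[jar,apple,flask,mast] B=[grate,knob,mesh] C=[tile,tube,nail,oval]
Tick 5: prefer A, take jar from A; A=[apple,flask,mast] B=[grate,knob,mesh] C=[tile,tube,nail,oval,jar]
Tick 6: prefer B, take grate from B; A=[apple,flask,mast] B=[knob,mesh] C=[tile,tube,nail,oval,jar,grate]
Tick 7: prefer A, take apple from A; A=[flask,mast] B=[knob,mesh] C=[tile,tube,nail,oval,jar,grate,apple]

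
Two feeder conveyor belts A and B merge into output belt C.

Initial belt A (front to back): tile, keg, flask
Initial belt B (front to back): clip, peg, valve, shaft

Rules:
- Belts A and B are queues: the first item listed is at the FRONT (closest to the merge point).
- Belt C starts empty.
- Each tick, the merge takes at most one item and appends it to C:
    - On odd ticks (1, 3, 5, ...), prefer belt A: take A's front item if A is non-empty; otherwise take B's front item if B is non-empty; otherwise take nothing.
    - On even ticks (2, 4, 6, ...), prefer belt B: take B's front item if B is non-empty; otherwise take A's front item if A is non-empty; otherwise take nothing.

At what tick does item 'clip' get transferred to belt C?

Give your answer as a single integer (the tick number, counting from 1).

Tick 1: prefer A, take tile from A; A=[keg,flask] B=[clip,peg,valve,shaft] C=[tile]
Tick 2: prefer B, take clip from B; A=[keg,flask] B=[peg,valve,shaft] C=[tile,clip]

Answer: 2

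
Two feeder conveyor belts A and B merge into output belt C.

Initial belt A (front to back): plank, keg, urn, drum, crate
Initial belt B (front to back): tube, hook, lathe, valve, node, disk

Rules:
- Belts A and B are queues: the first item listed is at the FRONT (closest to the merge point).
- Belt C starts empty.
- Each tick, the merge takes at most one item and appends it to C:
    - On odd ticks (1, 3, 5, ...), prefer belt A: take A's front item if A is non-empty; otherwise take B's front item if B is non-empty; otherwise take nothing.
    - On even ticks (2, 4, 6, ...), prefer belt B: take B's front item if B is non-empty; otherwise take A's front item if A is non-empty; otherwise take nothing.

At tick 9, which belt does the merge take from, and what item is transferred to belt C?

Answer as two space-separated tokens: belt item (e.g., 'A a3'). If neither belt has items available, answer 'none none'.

Answer: A crate

Derivation:
Tick 1: prefer A, take plank from A; A=[keg,urn,drum,crate] B=[tube,hook,lathe,valve,node,disk] C=[plank]
Tick 2: prefer B, take tube from B; A=[keg,urn,drum,crate] B=[hook,lathe,valve,node,disk] C=[plank,tube]
Tick 3: prefer A, take keg from A; A=[urn,drum,crate] B=[hook,lathe,valve,node,disk] C=[plank,tube,keg]
Tick 4: prefer B, take hook from B; A=[urn,drum,crate] B=[lathe,valve,node,disk] C=[plank,tube,keg,hook]
Tick 5: prefer A, take urn from A; A=[drum,crate] B=[lathe,valve,node,disk] C=[plank,tube,keg,hook,urn]
Tick 6: prefer B, take lathe from B; A=[drum,crate] B=[valve,node,disk] C=[plank,tube,keg,hook,urn,lathe]
Tick 7: prefer A, take drum from A; A=[crate] B=[valve,node,disk] C=[plank,tube,keg,hook,urn,lathe,drum]
Tick 8: prefer B, take valve from B; A=[crate] B=[node,disk] C=[plank,tube,keg,hook,urn,lathe,drum,valve]
Tick 9: prefer A, take crate from A; A=[-] B=[node,disk] C=[plank,tube,keg,hook,urn,lathe,drum,valve,crate]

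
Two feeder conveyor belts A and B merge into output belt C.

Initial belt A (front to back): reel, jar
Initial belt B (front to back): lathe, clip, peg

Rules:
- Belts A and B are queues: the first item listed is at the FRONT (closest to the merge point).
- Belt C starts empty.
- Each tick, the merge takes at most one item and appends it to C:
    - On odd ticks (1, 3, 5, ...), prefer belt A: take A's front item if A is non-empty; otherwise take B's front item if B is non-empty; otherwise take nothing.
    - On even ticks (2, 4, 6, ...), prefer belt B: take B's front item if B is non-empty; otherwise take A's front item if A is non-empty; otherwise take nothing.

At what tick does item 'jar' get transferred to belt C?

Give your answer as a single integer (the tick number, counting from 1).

Tick 1: prefer A, take reel from A; A=[jar] B=[lathe,clip,peg] C=[reel]
Tick 2: prefer B, take lathe from B; A=[jar] B=[clip,peg] C=[reel,lathe]
Tick 3: prefer A, take jar from A; A=[-] B=[clip,peg] C=[reel,lathe,jar]

Answer: 3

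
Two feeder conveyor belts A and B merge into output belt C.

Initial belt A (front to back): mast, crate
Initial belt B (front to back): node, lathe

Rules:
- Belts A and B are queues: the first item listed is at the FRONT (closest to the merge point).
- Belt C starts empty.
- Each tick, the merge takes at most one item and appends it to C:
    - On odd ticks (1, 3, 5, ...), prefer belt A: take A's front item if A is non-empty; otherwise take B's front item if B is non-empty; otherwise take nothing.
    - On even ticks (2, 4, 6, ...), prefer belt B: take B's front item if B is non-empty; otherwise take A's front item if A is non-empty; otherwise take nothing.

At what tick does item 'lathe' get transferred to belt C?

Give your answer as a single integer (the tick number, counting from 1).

Answer: 4

Derivation:
Tick 1: prefer A, take mast from A; A=[crate] B=[node,lathe] C=[mast]
Tick 2: prefer B, take node from B; A=[crate] B=[lathe] C=[mast,node]
Tick 3: prefer A, take crate from A; A=[-] B=[lathe] C=[mast,node,crate]
Tick 4: prefer B, take lathe from B; A=[-] B=[-] C=[mast,node,crate,lathe]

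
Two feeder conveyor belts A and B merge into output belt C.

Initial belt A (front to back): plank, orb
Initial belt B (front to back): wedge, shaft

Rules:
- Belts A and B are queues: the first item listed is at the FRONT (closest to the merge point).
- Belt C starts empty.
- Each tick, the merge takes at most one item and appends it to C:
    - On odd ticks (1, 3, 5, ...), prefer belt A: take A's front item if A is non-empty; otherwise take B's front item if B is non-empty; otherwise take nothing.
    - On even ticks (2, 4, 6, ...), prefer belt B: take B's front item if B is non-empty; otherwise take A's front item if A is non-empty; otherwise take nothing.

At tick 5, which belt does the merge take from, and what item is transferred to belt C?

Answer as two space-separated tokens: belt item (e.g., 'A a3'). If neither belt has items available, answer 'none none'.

Tick 1: prefer A, take plank from A; A=[orb] B=[wedge,shaft] C=[plank]
Tick 2: prefer B, take wedge from B; A=[orb] B=[shaft] C=[plank,wedge]
Tick 3: prefer A, take orb from A; A=[-] B=[shaft] C=[plank,wedge,orb]
Tick 4: prefer B, take shaft from B; A=[-] B=[-] C=[plank,wedge,orb,shaft]
Tick 5: prefer A, both empty, nothing taken; A=[-] B=[-] C=[plank,wedge,orb,shaft]

Answer: none none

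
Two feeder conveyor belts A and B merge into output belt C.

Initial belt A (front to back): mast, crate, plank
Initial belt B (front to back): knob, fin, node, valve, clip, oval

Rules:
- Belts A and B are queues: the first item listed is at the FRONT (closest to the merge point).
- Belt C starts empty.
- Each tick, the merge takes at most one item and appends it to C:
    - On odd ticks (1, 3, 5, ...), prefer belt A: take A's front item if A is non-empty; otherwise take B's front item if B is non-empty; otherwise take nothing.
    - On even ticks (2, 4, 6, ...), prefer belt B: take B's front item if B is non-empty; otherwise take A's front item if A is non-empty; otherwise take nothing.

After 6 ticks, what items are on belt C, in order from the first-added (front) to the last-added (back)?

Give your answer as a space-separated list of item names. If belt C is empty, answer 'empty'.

Tick 1: prefer A, take mast from A; A=[crate,plank] B=[knob,fin,node,valve,clip,oval] C=[mast]
Tick 2: prefer B, take knob from B; A=[crate,plank] B=[fin,node,valve,clip,oval] C=[mast,knob]
Tick 3: prefer A, take crate from A; A=[plank] B=[fin,node,valve,clip,oval] C=[mast,knob,crate]
Tick 4: prefer B, take fin from B; A=[plank] B=[node,valve,clip,oval] C=[mast,knob,crate,fin]
Tick 5: prefer A, take plank from A; A=[-] B=[node,valve,clip,oval] C=[mast,knob,crate,fin,plank]
Tick 6: prefer B, take node from B; A=[-] B=[valve,clip,oval] C=[mast,knob,crate,fin,plank,node]

Answer: mast knob crate fin plank node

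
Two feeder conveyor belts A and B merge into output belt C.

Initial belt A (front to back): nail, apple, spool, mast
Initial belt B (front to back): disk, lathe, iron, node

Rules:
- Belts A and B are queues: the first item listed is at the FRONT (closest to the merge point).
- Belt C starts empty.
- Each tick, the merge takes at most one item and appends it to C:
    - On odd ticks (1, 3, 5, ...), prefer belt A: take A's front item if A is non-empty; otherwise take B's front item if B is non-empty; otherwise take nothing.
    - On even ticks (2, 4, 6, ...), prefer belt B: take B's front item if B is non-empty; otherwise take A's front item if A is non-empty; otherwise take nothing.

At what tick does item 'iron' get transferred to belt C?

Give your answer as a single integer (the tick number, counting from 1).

Answer: 6

Derivation:
Tick 1: prefer A, take nail from A; A=[apple,spool,mast] B=[disk,lathe,iron,node] C=[nail]
Tick 2: prefer B, take disk from B; A=[apple,spool,mast] B=[lathe,iron,node] C=[nail,disk]
Tick 3: prefer A, take apple from A; A=[spool,mast] B=[lathe,iron,node] C=[nail,disk,apple]
Tick 4: prefer B, take lathe from B; A=[spool,mast] B=[iron,node] C=[nail,disk,apple,lathe]
Tick 5: prefer A, take spool from A; A=[mast] B=[iron,node] C=[nail,disk,apple,lathe,spool]
Tick 6: prefer B, take iron from B; A=[mast] B=[node] C=[nail,disk,apple,lathe,spool,iron]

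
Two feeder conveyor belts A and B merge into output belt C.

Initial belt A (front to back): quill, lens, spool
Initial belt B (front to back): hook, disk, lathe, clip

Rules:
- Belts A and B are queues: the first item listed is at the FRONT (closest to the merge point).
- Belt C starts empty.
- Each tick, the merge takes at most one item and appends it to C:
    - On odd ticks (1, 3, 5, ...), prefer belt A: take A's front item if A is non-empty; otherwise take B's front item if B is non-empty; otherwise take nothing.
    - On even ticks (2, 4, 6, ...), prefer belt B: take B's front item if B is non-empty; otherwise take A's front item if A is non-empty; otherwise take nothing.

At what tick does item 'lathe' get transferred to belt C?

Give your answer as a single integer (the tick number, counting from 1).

Tick 1: prefer A, take quill from A; A=[lens,spool] B=[hook,disk,lathe,clip] C=[quill]
Tick 2: prefer B, take hook from B; A=[lens,spool] B=[disk,lathe,clip] C=[quill,hook]
Tick 3: prefer A, take lens from A; A=[spool] B=[disk,lathe,clip] C=[quill,hook,lens]
Tick 4: prefer B, take disk from B; A=[spool] B=[lathe,clip] C=[quill,hook,lens,disk]
Tick 5: prefer A, take spool from A; A=[-] B=[lathe,clip] C=[quill,hook,lens,disk,spool]
Tick 6: prefer B, take lathe from B; A=[-] B=[clip] C=[quill,hook,lens,disk,spool,lathe]

Answer: 6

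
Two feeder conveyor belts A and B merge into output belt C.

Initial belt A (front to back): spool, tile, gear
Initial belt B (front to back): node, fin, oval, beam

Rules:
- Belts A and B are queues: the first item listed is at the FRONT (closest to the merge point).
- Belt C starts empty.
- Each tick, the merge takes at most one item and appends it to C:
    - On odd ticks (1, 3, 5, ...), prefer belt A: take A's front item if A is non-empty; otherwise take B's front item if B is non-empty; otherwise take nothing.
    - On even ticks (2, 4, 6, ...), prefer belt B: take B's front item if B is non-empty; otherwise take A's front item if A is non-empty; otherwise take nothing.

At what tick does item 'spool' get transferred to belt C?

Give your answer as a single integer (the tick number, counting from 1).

Answer: 1

Derivation:
Tick 1: prefer A, take spool from A; A=[tile,gear] B=[node,fin,oval,beam] C=[spool]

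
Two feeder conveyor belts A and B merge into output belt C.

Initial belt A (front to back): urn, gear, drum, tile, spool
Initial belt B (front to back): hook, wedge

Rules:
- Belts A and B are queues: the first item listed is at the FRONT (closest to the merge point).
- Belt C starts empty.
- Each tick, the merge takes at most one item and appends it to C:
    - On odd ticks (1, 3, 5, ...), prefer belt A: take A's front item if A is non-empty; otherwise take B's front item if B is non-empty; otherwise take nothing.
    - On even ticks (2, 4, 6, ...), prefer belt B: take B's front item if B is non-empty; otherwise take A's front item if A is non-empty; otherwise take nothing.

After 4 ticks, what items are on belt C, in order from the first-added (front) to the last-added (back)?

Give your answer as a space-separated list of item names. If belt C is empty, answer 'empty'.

Tick 1: prefer A, take urn from A; A=[gear,drum,tile,spool] B=[hook,wedge] C=[urn]
Tick 2: prefer B, take hook from B; A=[gear,drum,tile,spool] B=[wedge] C=[urn,hook]
Tick 3: prefer A, take gear from A; A=[drum,tile,spool] B=[wedge] C=[urn,hook,gear]
Tick 4: prefer B, take wedge from B; A=[drum,tile,spool] B=[-] C=[urn,hook,gear,wedge]

Answer: urn hook gear wedge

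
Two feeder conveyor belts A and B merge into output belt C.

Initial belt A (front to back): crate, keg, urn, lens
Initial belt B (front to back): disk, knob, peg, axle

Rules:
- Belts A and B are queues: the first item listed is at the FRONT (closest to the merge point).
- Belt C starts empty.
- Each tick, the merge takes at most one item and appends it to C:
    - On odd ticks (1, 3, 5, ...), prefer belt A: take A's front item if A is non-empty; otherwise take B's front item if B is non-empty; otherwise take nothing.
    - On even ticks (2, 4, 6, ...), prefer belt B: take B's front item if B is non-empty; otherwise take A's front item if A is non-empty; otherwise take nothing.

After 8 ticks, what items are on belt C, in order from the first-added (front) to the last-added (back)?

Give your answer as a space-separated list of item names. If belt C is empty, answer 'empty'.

Tick 1: prefer A, take crate from A; A=[keg,urn,lens] B=[disk,knob,peg,axle] C=[crate]
Tick 2: prefer B, take disk from B; A=[keg,urn,lens] B=[knob,peg,axle] C=[crate,disk]
Tick 3: prefer A, take keg from A; A=[urn,lens] B=[knob,peg,axle] C=[crate,disk,keg]
Tick 4: prefer B, take knob from B; A=[urn,lens] B=[peg,axle] C=[crate,disk,keg,knob]
Tick 5: prefer A, take urn from A; A=[lens] B=[peg,axle] C=[crate,disk,keg,knob,urn]
Tick 6: prefer B, take peg from B; A=[lens] B=[axle] C=[crate,disk,keg,knob,urn,peg]
Tick 7: prefer A, take lens from A; A=[-] B=[axle] C=[crate,disk,keg,knob,urn,peg,lens]
Tick 8: prefer B, take axle from B; A=[-] B=[-] C=[crate,disk,keg,knob,urn,peg,lens,axle]

Answer: crate disk keg knob urn peg lens axle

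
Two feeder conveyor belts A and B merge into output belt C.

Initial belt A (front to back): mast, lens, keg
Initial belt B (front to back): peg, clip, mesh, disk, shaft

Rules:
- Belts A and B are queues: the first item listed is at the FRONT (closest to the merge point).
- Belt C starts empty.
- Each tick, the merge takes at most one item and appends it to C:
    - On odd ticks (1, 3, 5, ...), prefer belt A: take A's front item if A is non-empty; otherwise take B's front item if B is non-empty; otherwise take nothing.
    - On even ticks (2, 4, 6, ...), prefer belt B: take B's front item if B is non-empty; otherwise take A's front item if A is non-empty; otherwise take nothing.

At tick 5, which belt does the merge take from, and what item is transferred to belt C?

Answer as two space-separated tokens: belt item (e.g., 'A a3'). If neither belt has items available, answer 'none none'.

Tick 1: prefer A, take mast from A; A=[lens,keg] B=[peg,clip,mesh,disk,shaft] C=[mast]
Tick 2: prefer B, take peg from B; A=[lens,keg] B=[clip,mesh,disk,shaft] C=[mast,peg]
Tick 3: prefer A, take lens from A; A=[keg] B=[clip,mesh,disk,shaft] C=[mast,peg,lens]
Tick 4: prefer B, take clip from B; A=[keg] B=[mesh,disk,shaft] C=[mast,peg,lens,clip]
Tick 5: prefer A, take keg from A; A=[-] B=[mesh,disk,shaft] C=[mast,peg,lens,clip,keg]

Answer: A keg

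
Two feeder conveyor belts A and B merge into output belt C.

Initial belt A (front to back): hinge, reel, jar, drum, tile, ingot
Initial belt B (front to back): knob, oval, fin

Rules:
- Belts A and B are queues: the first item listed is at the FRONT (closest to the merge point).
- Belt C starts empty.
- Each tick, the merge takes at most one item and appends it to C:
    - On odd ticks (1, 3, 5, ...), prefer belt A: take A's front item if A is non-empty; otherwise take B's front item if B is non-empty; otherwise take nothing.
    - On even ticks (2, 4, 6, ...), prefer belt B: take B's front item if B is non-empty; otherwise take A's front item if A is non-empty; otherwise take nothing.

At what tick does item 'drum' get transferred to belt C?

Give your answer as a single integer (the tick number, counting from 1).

Answer: 7

Derivation:
Tick 1: prefer A, take hinge from A; A=[reel,jar,drum,tile,ingot] B=[knob,oval,fin] C=[hinge]
Tick 2: prefer B, take knob from B; A=[reel,jar,drum,tile,ingot] B=[oval,fin] C=[hinge,knob]
Tick 3: prefer A, take reel from A; A=[jar,drum,tile,ingot] B=[oval,fin] C=[hinge,knob,reel]
Tick 4: prefer B, take oval from B; A=[jar,drum,tile,ingot] B=[fin] C=[hinge,knob,reel,oval]
Tick 5: prefer A, take jar from A; A=[drum,tile,ingot] B=[fin] C=[hinge,knob,reel,oval,jar]
Tick 6: prefer B, take fin from B; A=[drum,tile,ingot] B=[-] C=[hinge,knob,reel,oval,jar,fin]
Tick 7: prefer A, take drum from A; A=[tile,ingot] B=[-] C=[hinge,knob,reel,oval,jar,fin,drum]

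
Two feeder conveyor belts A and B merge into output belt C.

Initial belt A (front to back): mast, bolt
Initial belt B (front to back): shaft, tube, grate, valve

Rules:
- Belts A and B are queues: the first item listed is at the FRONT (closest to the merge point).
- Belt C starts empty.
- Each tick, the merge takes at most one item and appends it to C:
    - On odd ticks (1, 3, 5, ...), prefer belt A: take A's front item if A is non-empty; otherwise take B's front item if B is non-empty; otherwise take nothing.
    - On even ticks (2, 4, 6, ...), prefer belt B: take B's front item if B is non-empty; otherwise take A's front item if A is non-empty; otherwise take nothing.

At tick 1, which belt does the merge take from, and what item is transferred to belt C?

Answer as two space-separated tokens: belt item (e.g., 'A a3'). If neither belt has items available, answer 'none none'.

Answer: A mast

Derivation:
Tick 1: prefer A, take mast from A; A=[bolt] B=[shaft,tube,grate,valve] C=[mast]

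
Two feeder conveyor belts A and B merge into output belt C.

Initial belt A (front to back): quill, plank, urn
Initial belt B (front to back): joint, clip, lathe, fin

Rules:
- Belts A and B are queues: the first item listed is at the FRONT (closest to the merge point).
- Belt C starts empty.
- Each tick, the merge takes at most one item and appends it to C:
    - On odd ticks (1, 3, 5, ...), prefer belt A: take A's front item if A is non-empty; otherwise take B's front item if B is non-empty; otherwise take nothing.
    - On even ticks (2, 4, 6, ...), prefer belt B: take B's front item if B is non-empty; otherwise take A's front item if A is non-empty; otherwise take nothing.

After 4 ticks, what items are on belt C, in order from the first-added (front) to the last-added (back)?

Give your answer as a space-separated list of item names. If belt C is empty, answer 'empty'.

Tick 1: prefer A, take quill from A; A=[plank,urn] B=[joint,clip,lathe,fin] C=[quill]
Tick 2: prefer B, take joint from B; A=[plank,urn] B=[clip,lathe,fin] C=[quill,joint]
Tick 3: prefer A, take plank from A; A=[urn] B=[clip,lathe,fin] C=[quill,joint,plank]
Tick 4: prefer B, take clip from B; A=[urn] B=[lathe,fin] C=[quill,joint,plank,clip]

Answer: quill joint plank clip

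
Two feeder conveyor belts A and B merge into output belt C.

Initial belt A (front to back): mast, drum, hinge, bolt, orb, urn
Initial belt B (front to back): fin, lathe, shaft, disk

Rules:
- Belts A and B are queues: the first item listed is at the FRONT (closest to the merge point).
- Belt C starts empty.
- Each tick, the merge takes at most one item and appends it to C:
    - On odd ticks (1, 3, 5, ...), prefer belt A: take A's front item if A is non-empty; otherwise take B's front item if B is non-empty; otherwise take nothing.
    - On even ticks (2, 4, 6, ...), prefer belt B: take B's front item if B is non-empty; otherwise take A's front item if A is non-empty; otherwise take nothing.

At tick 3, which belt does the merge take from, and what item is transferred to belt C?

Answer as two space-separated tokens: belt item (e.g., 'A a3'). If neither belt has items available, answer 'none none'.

Answer: A drum

Derivation:
Tick 1: prefer A, take mast from A; A=[drum,hinge,bolt,orb,urn] B=[fin,lathe,shaft,disk] C=[mast]
Tick 2: prefer B, take fin from B; A=[drum,hinge,bolt,orb,urn] B=[lathe,shaft,disk] C=[mast,fin]
Tick 3: prefer A, take drum from A; A=[hinge,bolt,orb,urn] B=[lathe,shaft,disk] C=[mast,fin,drum]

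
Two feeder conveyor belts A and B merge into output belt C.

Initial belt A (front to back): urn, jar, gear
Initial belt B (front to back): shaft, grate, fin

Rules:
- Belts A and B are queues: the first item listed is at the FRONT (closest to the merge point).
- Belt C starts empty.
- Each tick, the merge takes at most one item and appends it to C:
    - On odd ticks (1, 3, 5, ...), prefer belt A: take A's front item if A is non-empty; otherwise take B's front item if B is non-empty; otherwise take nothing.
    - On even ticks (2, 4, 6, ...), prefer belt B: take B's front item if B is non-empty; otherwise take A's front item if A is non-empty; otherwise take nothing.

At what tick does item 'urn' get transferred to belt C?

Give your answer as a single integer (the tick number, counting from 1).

Tick 1: prefer A, take urn from A; A=[jar,gear] B=[shaft,grate,fin] C=[urn]

Answer: 1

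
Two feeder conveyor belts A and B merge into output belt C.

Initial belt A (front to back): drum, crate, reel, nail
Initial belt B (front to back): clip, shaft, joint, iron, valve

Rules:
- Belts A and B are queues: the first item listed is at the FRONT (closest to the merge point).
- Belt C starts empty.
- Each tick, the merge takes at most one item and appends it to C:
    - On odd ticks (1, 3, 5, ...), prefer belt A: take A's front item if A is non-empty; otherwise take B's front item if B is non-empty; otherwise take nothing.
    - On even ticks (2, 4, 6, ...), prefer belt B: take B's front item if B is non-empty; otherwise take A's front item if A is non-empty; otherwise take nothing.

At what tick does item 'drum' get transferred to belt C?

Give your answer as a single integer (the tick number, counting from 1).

Tick 1: prefer A, take drum from A; A=[crate,reel,nail] B=[clip,shaft,joint,iron,valve] C=[drum]

Answer: 1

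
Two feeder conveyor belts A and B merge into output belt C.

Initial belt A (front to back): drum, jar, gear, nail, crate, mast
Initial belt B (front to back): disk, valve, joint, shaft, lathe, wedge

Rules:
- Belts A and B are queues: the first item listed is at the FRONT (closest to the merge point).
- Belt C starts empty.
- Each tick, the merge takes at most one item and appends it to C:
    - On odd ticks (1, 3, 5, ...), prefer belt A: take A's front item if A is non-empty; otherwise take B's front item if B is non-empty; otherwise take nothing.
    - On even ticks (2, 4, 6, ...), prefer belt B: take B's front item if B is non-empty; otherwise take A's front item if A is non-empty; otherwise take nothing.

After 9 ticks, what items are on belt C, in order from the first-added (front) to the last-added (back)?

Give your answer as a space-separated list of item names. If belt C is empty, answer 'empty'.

Answer: drum disk jar valve gear joint nail shaft crate

Derivation:
Tick 1: prefer A, take drum from A; A=[jar,gear,nail,crate,mast] B=[disk,valve,joint,shaft,lathe,wedge] C=[drum]
Tick 2: prefer B, take disk from B; A=[jar,gear,nail,crate,mast] B=[valve,joint,shaft,lathe,wedge] C=[drum,disk]
Tick 3: prefer A, take jar from A; A=[gear,nail,crate,mast] B=[valve,joint,shaft,lathe,wedge] C=[drum,disk,jar]
Tick 4: prefer B, take valve from B; A=[gear,nail,crate,mast] B=[joint,shaft,lathe,wedge] C=[drum,disk,jar,valve]
Tick 5: prefer A, take gear from A; A=[nail,crate,mast] B=[joint,shaft,lathe,wedge] C=[drum,disk,jar,valve,gear]
Tick 6: prefer B, take joint from B; A=[nail,crate,mast] B=[shaft,lathe,wedge] C=[drum,disk,jar,valve,gear,joint]
Tick 7: prefer A, take nail from A; A=[crate,mast] B=[shaft,lathe,wedge] C=[drum,disk,jar,valve,gear,joint,nail]
Tick 8: prefer B, take shaft from B; A=[crate,mast] B=[lathe,wedge] C=[drum,disk,jar,valve,gear,joint,nail,shaft]
Tick 9: prefer A, take crate from A; A=[mast] B=[lathe,wedge] C=[drum,disk,jar,valve,gear,joint,nail,shaft,crate]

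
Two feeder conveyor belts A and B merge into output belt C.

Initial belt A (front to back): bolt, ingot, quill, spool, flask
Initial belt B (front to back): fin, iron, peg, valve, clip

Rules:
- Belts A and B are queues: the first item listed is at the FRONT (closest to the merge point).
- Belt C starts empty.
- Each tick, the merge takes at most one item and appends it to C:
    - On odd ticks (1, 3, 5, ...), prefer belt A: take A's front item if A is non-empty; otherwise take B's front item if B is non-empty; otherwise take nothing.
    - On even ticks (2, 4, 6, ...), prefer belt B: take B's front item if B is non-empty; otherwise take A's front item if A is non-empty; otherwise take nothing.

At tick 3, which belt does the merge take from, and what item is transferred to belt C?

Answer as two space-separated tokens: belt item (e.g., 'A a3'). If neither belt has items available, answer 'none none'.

Tick 1: prefer A, take bolt from A; A=[ingot,quill,spool,flask] B=[fin,iron,peg,valve,clip] C=[bolt]
Tick 2: prefer B, take fin from B; A=[ingot,quill,spool,flask] B=[iron,peg,valve,clip] C=[bolt,fin]
Tick 3: prefer A, take ingot from A; A=[quill,spool,flask] B=[iron,peg,valve,clip] C=[bolt,fin,ingot]

Answer: A ingot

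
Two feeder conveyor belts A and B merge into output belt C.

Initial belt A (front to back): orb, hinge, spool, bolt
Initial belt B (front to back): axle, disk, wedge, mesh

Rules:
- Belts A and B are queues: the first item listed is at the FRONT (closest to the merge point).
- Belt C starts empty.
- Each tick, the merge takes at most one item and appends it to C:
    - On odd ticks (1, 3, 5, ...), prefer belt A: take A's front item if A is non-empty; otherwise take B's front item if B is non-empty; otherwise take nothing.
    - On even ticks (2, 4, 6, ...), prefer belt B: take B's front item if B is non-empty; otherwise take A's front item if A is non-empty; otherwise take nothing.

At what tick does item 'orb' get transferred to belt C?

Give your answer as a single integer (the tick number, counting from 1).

Tick 1: prefer A, take orb from A; A=[hinge,spool,bolt] B=[axle,disk,wedge,mesh] C=[orb]

Answer: 1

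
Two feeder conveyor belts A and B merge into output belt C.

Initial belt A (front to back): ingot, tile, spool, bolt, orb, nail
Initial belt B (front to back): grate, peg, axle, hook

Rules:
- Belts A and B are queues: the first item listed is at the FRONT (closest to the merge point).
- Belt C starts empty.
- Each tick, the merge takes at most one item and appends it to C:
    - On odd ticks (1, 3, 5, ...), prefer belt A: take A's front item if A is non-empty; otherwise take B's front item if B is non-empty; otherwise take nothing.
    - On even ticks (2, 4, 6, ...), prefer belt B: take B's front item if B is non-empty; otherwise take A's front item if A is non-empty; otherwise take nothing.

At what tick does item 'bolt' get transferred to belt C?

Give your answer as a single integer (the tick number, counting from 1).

Answer: 7

Derivation:
Tick 1: prefer A, take ingot from A; A=[tile,spool,bolt,orb,nail] B=[grate,peg,axle,hook] C=[ingot]
Tick 2: prefer B, take grate from B; A=[tile,spool,bolt,orb,nail] B=[peg,axle,hook] C=[ingot,grate]
Tick 3: prefer A, take tile from A; A=[spool,bolt,orb,nail] B=[peg,axle,hook] C=[ingot,grate,tile]
Tick 4: prefer B, take peg from B; A=[spool,bolt,orb,nail] B=[axle,hook] C=[ingot,grate,tile,peg]
Tick 5: prefer A, take spool from A; A=[bolt,orb,nail] B=[axle,hook] C=[ingot,grate,tile,peg,spool]
Tick 6: prefer B, take axle from B; A=[bolt,orb,nail] B=[hook] C=[ingot,grate,tile,peg,spool,axle]
Tick 7: prefer A, take bolt from A; A=[orb,nail] B=[hook] C=[ingot,grate,tile,peg,spool,axle,bolt]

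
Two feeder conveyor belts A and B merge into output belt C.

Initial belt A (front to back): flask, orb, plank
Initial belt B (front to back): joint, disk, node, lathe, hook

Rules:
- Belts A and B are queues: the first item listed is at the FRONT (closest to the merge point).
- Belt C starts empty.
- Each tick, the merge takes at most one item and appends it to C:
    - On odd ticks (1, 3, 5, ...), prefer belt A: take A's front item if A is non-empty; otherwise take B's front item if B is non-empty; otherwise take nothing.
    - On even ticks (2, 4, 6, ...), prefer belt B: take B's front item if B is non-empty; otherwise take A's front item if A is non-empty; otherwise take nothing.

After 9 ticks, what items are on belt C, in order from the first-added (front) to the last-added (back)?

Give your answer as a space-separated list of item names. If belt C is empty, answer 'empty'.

Answer: flask joint orb disk plank node lathe hook

Derivation:
Tick 1: prefer A, take flask from A; A=[orb,plank] B=[joint,disk,node,lathe,hook] C=[flask]
Tick 2: prefer B, take joint from B; A=[orb,plank] B=[disk,node,lathe,hook] C=[flask,joint]
Tick 3: prefer A, take orb from A; A=[plank] B=[disk,node,lathe,hook] C=[flask,joint,orb]
Tick 4: prefer B, take disk from B; A=[plank] B=[node,lathe,hook] C=[flask,joint,orb,disk]
Tick 5: prefer A, take plank from A; A=[-] B=[node,lathe,hook] C=[flask,joint,orb,disk,plank]
Tick 6: prefer B, take node from B; A=[-] B=[lathe,hook] C=[flask,joint,orb,disk,plank,node]
Tick 7: prefer A, take lathe from B; A=[-] B=[hook] C=[flask,joint,orb,disk,plank,node,lathe]
Tick 8: prefer B, take hook from B; A=[-] B=[-] C=[flask,joint,orb,disk,plank,node,lathe,hook]
Tick 9: prefer A, both empty, nothing taken; A=[-] B=[-] C=[flask,joint,orb,disk,plank,node,lathe,hook]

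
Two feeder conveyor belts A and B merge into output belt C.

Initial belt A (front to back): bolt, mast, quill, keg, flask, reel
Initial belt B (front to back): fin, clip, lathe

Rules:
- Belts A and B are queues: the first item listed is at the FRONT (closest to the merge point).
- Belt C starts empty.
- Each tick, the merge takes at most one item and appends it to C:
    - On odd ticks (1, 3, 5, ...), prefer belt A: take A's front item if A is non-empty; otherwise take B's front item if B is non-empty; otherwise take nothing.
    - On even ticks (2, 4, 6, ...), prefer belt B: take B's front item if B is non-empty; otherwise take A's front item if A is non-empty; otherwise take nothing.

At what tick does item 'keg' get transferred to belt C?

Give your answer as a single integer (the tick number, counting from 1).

Answer: 7

Derivation:
Tick 1: prefer A, take bolt from A; A=[mast,quill,keg,flask,reel] B=[fin,clip,lathe] C=[bolt]
Tick 2: prefer B, take fin from B; A=[mast,quill,keg,flask,reel] B=[clip,lathe] C=[bolt,fin]
Tick 3: prefer A, take mast from A; A=[quill,keg,flask,reel] B=[clip,lathe] C=[bolt,fin,mast]
Tick 4: prefer B, take clip from B; A=[quill,keg,flask,reel] B=[lathe] C=[bolt,fin,mast,clip]
Tick 5: prefer A, take quill from A; A=[keg,flask,reel] B=[lathe] C=[bolt,fin,mast,clip,quill]
Tick 6: prefer B, take lathe from B; A=[keg,flask,reel] B=[-] C=[bolt,fin,mast,clip,quill,lathe]
Tick 7: prefer A, take keg from A; A=[flask,reel] B=[-] C=[bolt,fin,mast,clip,quill,lathe,keg]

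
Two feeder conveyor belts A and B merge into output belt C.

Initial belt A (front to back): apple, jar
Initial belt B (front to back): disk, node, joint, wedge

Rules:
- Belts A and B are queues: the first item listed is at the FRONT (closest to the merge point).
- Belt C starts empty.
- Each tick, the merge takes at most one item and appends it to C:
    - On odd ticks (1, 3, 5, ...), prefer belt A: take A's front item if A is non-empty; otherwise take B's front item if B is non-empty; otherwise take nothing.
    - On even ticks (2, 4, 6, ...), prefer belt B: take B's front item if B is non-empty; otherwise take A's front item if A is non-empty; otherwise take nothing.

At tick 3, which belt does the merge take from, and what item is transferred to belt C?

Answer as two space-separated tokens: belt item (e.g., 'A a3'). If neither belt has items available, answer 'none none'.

Answer: A jar

Derivation:
Tick 1: prefer A, take apple from A; A=[jar] B=[disk,node,joint,wedge] C=[apple]
Tick 2: prefer B, take disk from B; A=[jar] B=[node,joint,wedge] C=[apple,disk]
Tick 3: prefer A, take jar from A; A=[-] B=[node,joint,wedge] C=[apple,disk,jar]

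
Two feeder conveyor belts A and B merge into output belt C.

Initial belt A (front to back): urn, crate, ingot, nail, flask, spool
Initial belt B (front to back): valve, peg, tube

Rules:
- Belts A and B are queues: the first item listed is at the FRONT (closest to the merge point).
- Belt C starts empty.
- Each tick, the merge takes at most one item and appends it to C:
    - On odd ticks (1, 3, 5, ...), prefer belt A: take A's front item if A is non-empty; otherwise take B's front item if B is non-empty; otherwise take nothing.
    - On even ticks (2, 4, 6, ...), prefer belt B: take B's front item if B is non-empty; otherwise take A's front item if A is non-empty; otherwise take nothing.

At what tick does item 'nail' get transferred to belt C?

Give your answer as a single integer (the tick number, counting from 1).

Tick 1: prefer A, take urn from A; A=[crate,ingot,nail,flask,spool] B=[valve,peg,tube] C=[urn]
Tick 2: prefer B, take valve from B; A=[crate,ingot,nail,flask,spool] B=[peg,tube] C=[urn,valve]
Tick 3: prefer A, take crate from A; A=[ingot,nail,flask,spool] B=[peg,tube] C=[urn,valve,crate]
Tick 4: prefer B, take peg from B; A=[ingot,nail,flask,spool] B=[tube] C=[urn,valve,crate,peg]
Tick 5: prefer A, take ingot from A; A=[nail,flask,spool] B=[tube] C=[urn,valve,crate,peg,ingot]
Tick 6: prefer B, take tube from B; A=[nail,flask,spool] B=[-] C=[urn,valve,crate,peg,ingot,tube]
Tick 7: prefer A, take nail from A; A=[flask,spool] B=[-] C=[urn,valve,crate,peg,ingot,tube,nail]

Answer: 7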